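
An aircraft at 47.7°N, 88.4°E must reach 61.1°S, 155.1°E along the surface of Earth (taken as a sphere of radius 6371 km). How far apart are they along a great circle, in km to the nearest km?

Let φ₁ = 0.8325 rad, φ₂ = -1.0664 rad, and Δλ = 1.1641 rad.
Haversine: a = sin²(Δφ/2) + cos φ₁ cos φ₂ sin²(Δλ/2) = 0.6611 + (0.6730)(0.4833)(0.3022) = 0.75943.
Central angle c = 2·arcsin(√a) = 2.11632 rad.
Distance = R·c = 6371 × 2.1163 ≈ 13483 km.

13483 km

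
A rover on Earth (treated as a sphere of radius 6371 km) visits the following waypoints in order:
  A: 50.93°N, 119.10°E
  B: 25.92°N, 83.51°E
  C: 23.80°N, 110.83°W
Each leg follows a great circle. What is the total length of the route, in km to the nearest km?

18371 km

Leg A→B: central angle 0.6429 rad, distance 4096.1 km.
Leg B→C: central angle 2.2407 rad, distance 14275.3 km.
Total: 4096.1 + 14275.3 ≈ 18371 km.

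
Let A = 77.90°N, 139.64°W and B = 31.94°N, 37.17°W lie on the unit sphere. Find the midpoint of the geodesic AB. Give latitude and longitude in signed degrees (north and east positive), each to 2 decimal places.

61.18°, -51.46°

The central angle between A and B is δ = 1.0714 rad.
With f = 0.5, the slerp weights are sin((1−f)δ)/sin δ = 0.5815 and sin(fδ)/sin δ = 0.5815.
Weighted sum of the unit vectors: (0.5815)·(-0.1597,-0.1357,0.9778) + (0.5815)·(0.6762,-0.5127,0.5290) = (0.3003, -0.3771, 0.8762).
Converting back: φ = atan2(z, √(x²+y²)) = 61.18°, λ = atan2(y, x) = -51.46°.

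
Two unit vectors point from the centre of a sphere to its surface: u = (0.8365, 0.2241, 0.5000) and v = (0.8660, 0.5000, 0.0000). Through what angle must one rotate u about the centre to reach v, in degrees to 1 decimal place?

33.2°

u·v = 0.8365; |u| = 1.0000, |v| = 1.0000.
cos θ = (u·v)/(|u||v|) = 0.8365, so θ = 33.2°.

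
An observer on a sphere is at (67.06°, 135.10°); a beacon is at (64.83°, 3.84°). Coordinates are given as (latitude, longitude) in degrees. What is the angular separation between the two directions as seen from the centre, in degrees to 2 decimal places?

With latitudes φ₁ = 67.060°, φ₂ = 64.830° and longitude difference Δλ = -131.260°:
cos c = sin φ₁ sin φ₂ + cos φ₁ cos φ₂ cos Δλ = (0.9209)(0.9050) + (0.3898)(0.4253)(-0.6595) = 0.72415,
so c = arccos(0.72415) = 0.76099 rad.
So the angular separation is 43.60°.

43.60°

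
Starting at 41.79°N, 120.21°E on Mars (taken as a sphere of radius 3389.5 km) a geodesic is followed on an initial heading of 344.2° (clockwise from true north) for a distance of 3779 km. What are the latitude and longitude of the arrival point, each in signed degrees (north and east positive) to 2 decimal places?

69.64°, -15.14°

Angular distance δ = d/R = 3779/3389.5 = 1.11491 rad; initial bearing θ = 6.0074 rad.
sin φ₂ = sin φ₁ cos δ + cos φ₁ sin δ cos θ = (0.6664)(0.4403) + (0.7456)(0.8979)(0.9622) = 0.9375, so φ₂ = 69.64°.
Δλ = atan2(sin θ sin δ cos φ₁, cos δ − sin φ₁ sin φ₂) = atan2(-0.1823, -0.1845) = -135.351°.
λ₂ = 120.210° − 135.351° = -15.14°.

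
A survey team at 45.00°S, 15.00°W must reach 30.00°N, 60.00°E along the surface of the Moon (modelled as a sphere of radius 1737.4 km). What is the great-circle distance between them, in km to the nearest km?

3070 km

Let φ₁ = -0.7854 rad, φ₂ = 0.5236 rad, and Δλ = 1.3090 rad.
Haversine: a = sin²(Δφ/2) + cos φ₁ cos φ₂ sin²(Δλ/2) = 0.3706 + (0.7071)(0.8660)(0.3706) = 0.59753.
Central angle c = 2·arcsin(√a) = 1.76711 rad.
Distance = R·c = 1737.4 × 1.7671 ≈ 3070 km.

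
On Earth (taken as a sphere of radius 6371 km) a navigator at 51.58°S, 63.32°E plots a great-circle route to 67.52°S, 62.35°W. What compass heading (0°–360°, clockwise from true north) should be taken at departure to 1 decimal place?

202.5°

Δλ = -125.670° = -2.1934 rad.
y = sin Δλ · cos φ₂ = (-0.8124)(0.3824) = -0.3106
x = cos φ₁ sin φ₂ − sin φ₁ cos φ₂ cos Δλ = (0.6214)(-0.9240) − (-0.7835)(0.3824)(-0.5831) = -0.7489
θ = atan2(y, x) = -157.47°; adding 360° gives 202.5°.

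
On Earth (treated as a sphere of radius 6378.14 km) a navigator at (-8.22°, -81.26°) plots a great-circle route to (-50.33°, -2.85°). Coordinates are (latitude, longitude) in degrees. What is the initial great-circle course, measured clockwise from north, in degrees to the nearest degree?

Δλ = 78.410° = 1.3685 rad.
y = sin Δλ · cos φ₂ = (0.9796)(0.6384) = 0.6253
x = cos φ₁ sin φ₂ − sin φ₁ cos φ₂ cos Δλ = (0.9897)(-0.7697) − (-0.1430)(0.6384)(0.2009) = -0.7435
θ = atan2(y, x) = 139.93°, so the bearing is 140°.

140°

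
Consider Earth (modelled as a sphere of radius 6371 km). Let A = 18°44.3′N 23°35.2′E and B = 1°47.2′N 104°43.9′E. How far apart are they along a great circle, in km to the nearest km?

In radians: φ₁ = 0.3270, φ₂ = 0.0312, Δλ = 81.145° = 1.4162 rad.
cos c = sin φ₁ sin φ₂ + cos φ₁ cos φ₂ cos Δλ = (0.3212)(0.0312) + (0.9470)(0.9995)(0.1539) = 0.15572,
so c = arccos(0.15572) = 1.41444 rad.
Distance = R·c = 6371 × 1.4144 ≈ 9011 km.

9011 km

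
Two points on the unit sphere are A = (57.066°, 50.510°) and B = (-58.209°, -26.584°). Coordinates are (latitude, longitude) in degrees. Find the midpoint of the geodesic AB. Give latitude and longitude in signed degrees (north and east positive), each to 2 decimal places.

Central angle δ = 2.2776 rad. Interpolating on the sphere with fraction f = 0.5:
P = [sin((1−f)δ)·A + sin(fδ)·B] / sin δ = 1.1942·A + 1.1942·B in Cartesian coordinates,
giving P = (0.9755, 0.2195, -0.0128), i.e. latitude -0.73°, longitude 12.68°.

-0.73°, 12.68°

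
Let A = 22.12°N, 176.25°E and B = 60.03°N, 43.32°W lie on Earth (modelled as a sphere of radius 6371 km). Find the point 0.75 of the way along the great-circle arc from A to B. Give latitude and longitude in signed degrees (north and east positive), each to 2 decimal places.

72.73°, -94.14°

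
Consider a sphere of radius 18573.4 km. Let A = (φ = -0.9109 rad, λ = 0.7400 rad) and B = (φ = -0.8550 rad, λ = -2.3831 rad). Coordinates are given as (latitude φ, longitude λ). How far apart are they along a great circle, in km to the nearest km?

25550 km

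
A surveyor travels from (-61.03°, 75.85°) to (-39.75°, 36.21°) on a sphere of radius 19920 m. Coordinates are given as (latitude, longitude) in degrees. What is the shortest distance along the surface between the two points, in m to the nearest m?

11195 m

With latitudes φ₁ = -61.030°, φ₂ = -39.750° and longitude difference Δλ = -39.640°:
Haversine: a = sin²(Δφ/2) + cos φ₁ cos φ₂ sin²(Δλ/2) = 0.0341 + (0.4844)(0.7688)(0.1150) = 0.07690.
Central angle c = 2·arcsin(√a) = 0.56200 rad.
Distance = R·c = 19920 × 0.5620 ≈ 11195 m.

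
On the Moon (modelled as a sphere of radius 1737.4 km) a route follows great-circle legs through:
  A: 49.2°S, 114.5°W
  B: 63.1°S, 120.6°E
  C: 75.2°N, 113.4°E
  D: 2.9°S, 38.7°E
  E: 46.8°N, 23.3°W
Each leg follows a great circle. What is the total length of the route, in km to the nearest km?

10929 km

Leg A→B: central angle 1.0403 rad, distance 1807.5 km.
Leg B→C: central angle 2.4152 rad, distance 4196.1 km.
Leg C→D: central angle 1.5524 rad, distance 2697.1 km.
Leg D→E: central angle 1.2827 rad, distance 2228.6 km.
Total: 1807.5 + 4196.1 + 2697.1 + 2228.6 ≈ 10929 km.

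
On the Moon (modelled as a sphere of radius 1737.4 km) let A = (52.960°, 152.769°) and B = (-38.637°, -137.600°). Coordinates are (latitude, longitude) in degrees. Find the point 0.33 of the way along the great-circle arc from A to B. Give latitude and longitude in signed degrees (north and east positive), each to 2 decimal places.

Central angle δ = 1.9120 rad. Interpolating on the sphere with fraction f = 0.33:
P = [sin((1−f)δ)·A + sin(fδ)·B] / sin δ = 1.0169·A + 0.6260·B in Cartesian coordinates,
giving P = (-0.9058, -0.0494, 0.4209), i.e. latitude 24.89°, longitude -176.88°.

24.89°, -176.88°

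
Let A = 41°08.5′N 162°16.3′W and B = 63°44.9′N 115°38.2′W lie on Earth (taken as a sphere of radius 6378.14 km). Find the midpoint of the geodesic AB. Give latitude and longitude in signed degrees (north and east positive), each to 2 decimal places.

54.61°, -145.35°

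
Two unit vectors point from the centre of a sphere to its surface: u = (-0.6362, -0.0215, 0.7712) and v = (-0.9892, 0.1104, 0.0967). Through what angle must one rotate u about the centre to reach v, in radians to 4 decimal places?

0.7933 rad

u·v = 0.7015; |u| = 1.0000, |v| = 1.0000.
cos θ = (u·v)/(|u||v|) = 0.7015, so θ = 0.7933 rad.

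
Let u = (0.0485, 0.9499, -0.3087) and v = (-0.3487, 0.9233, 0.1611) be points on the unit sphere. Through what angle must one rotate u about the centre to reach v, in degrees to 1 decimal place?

u·v = 0.8104; |u| = 1.0000, |v| = 1.0000.
cos θ = (u·v)/(|u||v|) = 0.8104, so θ = 35.9°.

35.9°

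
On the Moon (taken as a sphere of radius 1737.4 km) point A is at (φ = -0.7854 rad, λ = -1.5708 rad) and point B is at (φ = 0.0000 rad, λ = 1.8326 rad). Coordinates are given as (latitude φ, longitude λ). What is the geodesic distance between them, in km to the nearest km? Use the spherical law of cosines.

4035 km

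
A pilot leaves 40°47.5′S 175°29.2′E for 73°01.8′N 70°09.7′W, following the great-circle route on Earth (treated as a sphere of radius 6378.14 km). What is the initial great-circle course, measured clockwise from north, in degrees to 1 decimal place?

22.4°

Δλ = 114.352° = 1.9958 rad.
y = sin Δλ · cos φ₂ = (0.9110)(0.2919) = 0.2659
x = cos φ₁ sin φ₂ − sin φ₁ cos φ₂ cos Δλ = (0.7571)(0.9565) − (-0.6533)(0.2919)(-0.4123) = 0.6455
θ = atan2(y, x) = 22.39°, so the bearing is 22.4°.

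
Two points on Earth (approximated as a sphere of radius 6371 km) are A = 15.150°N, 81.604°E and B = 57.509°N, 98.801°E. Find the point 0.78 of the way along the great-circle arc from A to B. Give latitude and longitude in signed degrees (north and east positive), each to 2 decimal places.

48.45°, 92.82°

Central angle δ = 0.7731 rad. Interpolating on the sphere with fraction f = 0.78:
P = [sin((1−f)δ)·A + sin(fδ)·B] / sin δ = 0.2424·A + 0.8121·B in Cartesian coordinates,
giving P = (-0.0326, 0.6625, 0.7483), i.e. latitude 48.45°, longitude 92.82°.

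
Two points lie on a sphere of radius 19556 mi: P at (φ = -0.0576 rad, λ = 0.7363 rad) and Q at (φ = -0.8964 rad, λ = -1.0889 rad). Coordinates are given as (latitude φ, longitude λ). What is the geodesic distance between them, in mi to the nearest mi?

With latitudes φ₁ = -3.300°, φ₂ = -51.360° and longitude difference Δλ = -104.576°:
cos c = sin φ₁ sin φ₂ + cos φ₁ cos φ₂ cos Δλ = (-0.0576)(-0.7811) + (0.9983)(0.6244)(-0.2517) = -0.11192,
so c = arccos(-0.11192) = 1.68295 rad.
Distance = R·c = 19556 × 1.6830 ≈ 32912 mi.

32912 mi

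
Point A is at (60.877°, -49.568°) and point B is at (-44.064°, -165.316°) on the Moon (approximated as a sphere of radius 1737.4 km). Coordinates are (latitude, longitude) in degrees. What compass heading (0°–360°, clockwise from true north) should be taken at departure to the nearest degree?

264°

Δλ = -115.748° = -2.0202 rad.
y = sin Δλ · cos φ₂ = (-0.9007)(0.7186) = -0.6472
x = cos φ₁ sin φ₂ − sin φ₁ cos φ₂ cos Δλ = (0.4867)(-0.6955) − (0.8736)(0.7186)(-0.4344) = -0.0658
θ = atan2(y, x) = -95.80°; adding 360° gives 264°.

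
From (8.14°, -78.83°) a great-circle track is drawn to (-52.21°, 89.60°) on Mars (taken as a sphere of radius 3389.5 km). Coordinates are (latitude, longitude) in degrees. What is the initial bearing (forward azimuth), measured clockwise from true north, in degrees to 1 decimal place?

170.0°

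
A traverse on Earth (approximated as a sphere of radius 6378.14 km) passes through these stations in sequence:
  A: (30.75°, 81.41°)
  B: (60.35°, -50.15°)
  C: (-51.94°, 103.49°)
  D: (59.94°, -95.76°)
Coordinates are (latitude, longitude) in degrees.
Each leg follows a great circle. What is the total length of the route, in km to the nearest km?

45703 km

Leg A→B: central angle 1.4078 rad, distance 8979.0 km.
Leg B→C: central angle 2.8491 rad, distance 18172.1 km.
Leg C→D: central angle 2.9087 rad, distance 18552.1 km.
Total: 8979.0 + 18172.1 + 18552.1 ≈ 45703 km.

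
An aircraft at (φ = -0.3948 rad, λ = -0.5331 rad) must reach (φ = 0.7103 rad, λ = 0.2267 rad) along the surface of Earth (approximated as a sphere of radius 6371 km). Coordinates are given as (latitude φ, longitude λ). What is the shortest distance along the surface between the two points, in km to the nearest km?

8354 km

With latitudes φ₁ = -22.620°, φ₂ = 40.697° and longitude difference Δλ = 43.533°:
cos c = sin φ₁ sin φ₂ + cos φ₁ cos φ₂ cos Δλ = (-0.3846)(0.6521) + (0.9231)(0.7582)(0.7250) = 0.25657,
so c = arccos(0.25657) = 1.31132 rad.
Distance = R·c = 6371 × 1.3113 ≈ 8354 km.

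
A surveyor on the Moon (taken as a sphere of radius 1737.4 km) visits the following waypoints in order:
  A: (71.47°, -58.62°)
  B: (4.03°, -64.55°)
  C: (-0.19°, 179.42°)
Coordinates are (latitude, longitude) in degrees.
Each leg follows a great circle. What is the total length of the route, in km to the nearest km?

5565 km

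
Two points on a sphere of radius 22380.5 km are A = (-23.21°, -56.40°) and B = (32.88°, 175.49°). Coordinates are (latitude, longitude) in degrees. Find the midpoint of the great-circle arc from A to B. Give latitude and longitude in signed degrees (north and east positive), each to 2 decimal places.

Central angle δ = 2.3327 rad. Interpolating on the sphere with fraction f = 0.5:
P = [sin((1−f)δ)·A + sin(fδ)·B] / sin δ = 1.2706·A + 1.2706·B in Cartesian coordinates,
giving P = (-0.4175, -0.8888, 0.1890), i.e. latitude 10.90°, longitude -115.16°.

10.90°, -115.16°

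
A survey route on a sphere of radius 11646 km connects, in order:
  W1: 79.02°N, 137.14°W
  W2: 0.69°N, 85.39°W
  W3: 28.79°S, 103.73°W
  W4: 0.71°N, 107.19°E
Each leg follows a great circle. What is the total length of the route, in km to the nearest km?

Leg W1→W2: central angle 1.4407 rad, distance 16778.4 km.
Leg W2→W3: central angle 0.5988 rad, distance 6973.6 km.
Leg W3→W4: central angle 2.4307 rad, distance 28307.5 km.
Total: 16778.4 + 6973.6 + 28307.5 ≈ 52059 km.

52059 km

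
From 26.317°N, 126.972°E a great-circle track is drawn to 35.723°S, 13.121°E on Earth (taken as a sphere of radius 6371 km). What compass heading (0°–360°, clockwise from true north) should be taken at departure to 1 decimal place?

Δλ = -113.851° = -1.9871 rad.
y = sin Δλ · cos φ₂ = (-0.9146)(0.8118) = -0.7425
x = cos φ₁ sin φ₂ − sin φ₁ cos φ₂ cos Δλ = (0.8964)(-0.5839) − (0.4433)(0.8118)(-0.4044) = -0.3778
θ = atan2(y, x) = -116.97°; adding 360° gives 243.0°.

243.0°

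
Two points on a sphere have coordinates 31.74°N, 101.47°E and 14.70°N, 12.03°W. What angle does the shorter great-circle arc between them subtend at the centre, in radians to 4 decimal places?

With latitudes φ₁ = 31.740°, φ₂ = 14.700° and longitude difference Δλ = -113.500°:
Haversine: a = sin²(Δφ/2) + cos φ₁ cos φ₂ sin²(Δλ/2) = 0.0219 + (0.8504)(0.9673)(0.6994) = 0.59726.
Central angle c = 2·arcsin(√a) = 1.76656 rad.
So the angular separation is 1.7666 rad.

1.7666 rad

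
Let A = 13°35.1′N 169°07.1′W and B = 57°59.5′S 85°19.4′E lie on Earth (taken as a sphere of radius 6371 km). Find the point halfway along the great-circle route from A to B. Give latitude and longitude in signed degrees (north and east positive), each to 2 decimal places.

-32.18°, 159.28°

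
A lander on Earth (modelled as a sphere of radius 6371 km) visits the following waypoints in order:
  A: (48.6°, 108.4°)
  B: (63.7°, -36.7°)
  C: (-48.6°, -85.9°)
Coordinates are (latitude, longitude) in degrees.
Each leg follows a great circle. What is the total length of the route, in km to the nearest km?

Leg A→B: central angle 1.1239 rad, distance 7160.5 km.
Leg B→C: central angle 2.0726 rad, distance 13204.5 km.
Total: 7160.5 + 13204.5 ≈ 20365 km.

20365 km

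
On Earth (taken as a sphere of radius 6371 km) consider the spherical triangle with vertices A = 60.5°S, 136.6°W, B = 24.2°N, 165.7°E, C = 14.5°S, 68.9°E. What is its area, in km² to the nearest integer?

90398149 km²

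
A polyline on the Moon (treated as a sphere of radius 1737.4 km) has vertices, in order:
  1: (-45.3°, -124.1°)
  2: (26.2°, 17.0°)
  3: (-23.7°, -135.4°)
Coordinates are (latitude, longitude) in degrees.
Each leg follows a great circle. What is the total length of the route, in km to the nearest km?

Leg 1→2: central angle 2.5065 rad, distance 4354.7 km.
Leg 2→3: central angle 2.7035 rad, distance 4697.0 km.
Total: 4354.7 + 4697.0 ≈ 9052 km.

9052 km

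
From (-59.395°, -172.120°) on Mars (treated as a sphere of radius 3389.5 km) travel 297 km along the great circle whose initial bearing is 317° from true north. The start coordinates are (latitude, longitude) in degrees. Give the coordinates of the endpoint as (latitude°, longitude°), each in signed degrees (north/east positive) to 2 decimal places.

Angular distance δ = d/R = 297/3389.5 = 0.08762 rad; initial bearing θ = 5.5327 rad.
sin φ₂ = sin φ₁ cos δ + cos φ₁ sin δ cos θ = (-0.8607)(0.9962) + (0.5091)(0.0875)(0.7314) = -0.8248, so φ₂ = -55.57°.
Δλ = atan2(sin θ sin δ cos φ₁, cos δ − sin φ₁ sin φ₂) = atan2(-0.0304, 0.2863) = -6.059°.
λ₂ = -172.120° − 6.059° = -178.18°.

-55.57°, -178.18°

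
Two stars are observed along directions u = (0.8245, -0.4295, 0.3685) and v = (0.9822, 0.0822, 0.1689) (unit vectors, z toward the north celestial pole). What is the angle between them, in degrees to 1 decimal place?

33.2°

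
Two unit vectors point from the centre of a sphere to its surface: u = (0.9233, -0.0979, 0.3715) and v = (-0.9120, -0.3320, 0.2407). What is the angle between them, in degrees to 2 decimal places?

136.07°

u·v = -0.7201; |u| = 1.0000, |v| = 1.0000.
cos θ = (u·v)/(|u||v|) = -0.7201, so θ = 136.07°.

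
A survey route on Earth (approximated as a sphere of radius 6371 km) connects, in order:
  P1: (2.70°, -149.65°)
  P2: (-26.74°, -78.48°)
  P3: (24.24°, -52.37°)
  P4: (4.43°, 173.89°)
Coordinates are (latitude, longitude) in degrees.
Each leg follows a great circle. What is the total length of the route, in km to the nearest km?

Leg P1→P2: central angle 1.3008 rad, distance 8287.4 km.
Leg P2→P3: central angle 0.9926 rad, distance 6324.0 km.
Leg P3→P4: central angle 2.2103 rad, distance 14082.1 km.
Total: 8287.4 + 6324.0 + 14082.1 ≈ 28694 km.

28694 km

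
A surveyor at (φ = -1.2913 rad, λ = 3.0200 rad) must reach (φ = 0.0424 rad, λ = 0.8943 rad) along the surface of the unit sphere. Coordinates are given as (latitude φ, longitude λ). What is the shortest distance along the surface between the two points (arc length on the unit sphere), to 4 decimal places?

With latitudes φ₁ = -73.986°, φ₂ = 2.429° and longitude difference Δλ = -121.794°:
cos c = sin φ₁ sin φ₂ + cos φ₁ cos φ₂ cos Δλ = (-0.9612)(0.0424) + (0.2759)(0.9991)(-0.5269) = -0.18596,
so c = arccos(-0.18596) = 1.75784 rad.
On the unit sphere the arc length equals the central angle: 1.7578.

1.7578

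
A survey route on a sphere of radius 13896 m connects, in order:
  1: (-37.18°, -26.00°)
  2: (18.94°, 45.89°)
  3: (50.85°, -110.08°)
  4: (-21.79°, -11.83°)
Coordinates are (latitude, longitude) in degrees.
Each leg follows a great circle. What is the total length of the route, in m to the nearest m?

74393 m

Leg 1→2: central angle 1.5327 rad, distance 21298.2 m.
Leg 2→3: central angle 1.8689 rad, distance 25970.2 m.
Leg 3→4: central angle 1.9519 rad, distance 27124.3 m.
Total: 21298.2 + 25970.2 + 27124.3 ≈ 74393 m.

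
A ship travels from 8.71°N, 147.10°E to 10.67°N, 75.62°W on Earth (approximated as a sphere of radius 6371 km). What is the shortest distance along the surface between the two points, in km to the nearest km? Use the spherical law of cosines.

14820 km

Let φ₁ = 0.1520 rad, φ₂ = 0.1862 rad, and Δλ = 2.3960 rad.
cos c = sin φ₁ sin φ₂ + cos φ₁ cos φ₂ cos Δλ = (0.1514)(0.1852) + (0.9885)(0.9827)(-0.7347) = -0.68561,
so c = arccos(-0.68561) = 2.32624 rad.
Distance = R·c = 6371 × 2.3262 ≈ 14820 km.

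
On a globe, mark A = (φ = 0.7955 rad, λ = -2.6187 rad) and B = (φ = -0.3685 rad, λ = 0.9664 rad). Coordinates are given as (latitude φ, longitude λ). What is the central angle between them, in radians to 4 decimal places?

In radians: φ₁ = 0.7955, φ₂ = -0.3685, Δλ = -154.589° = -2.6981 rad.
Haversine: a = sin²(Δφ/2) + cos φ₁ cos φ₂ sin²(Δλ/2) = 0.3022 + (0.6999)(0.9329)(0.9516) = 0.92352.
Central angle c = 2·arcsin(√a) = 2.58119 rad.
So the angular separation is 2.5812 rad.

2.5812 rad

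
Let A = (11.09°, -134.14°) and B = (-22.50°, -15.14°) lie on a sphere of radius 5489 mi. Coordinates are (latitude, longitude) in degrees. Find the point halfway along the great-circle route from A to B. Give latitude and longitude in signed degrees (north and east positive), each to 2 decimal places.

-11.12°, -77.57°

The central angle between A and B is δ = 2.1096 rad.
With f = 0.5, the slerp weights are sin((1−f)δ)/sin δ = 1.0134 and sin(fδ)/sin δ = 1.0134.
Weighted sum of the unit vectors: (1.0134)·(-0.6834,-0.7042,0.1924) + (1.0134)·(0.8918,-0.2413,-0.3827) = (0.2112, -0.9582, -0.1929).
Converting back: φ = atan2(z, √(x²+y²)) = -11.12°, λ = atan2(y, x) = -77.57°.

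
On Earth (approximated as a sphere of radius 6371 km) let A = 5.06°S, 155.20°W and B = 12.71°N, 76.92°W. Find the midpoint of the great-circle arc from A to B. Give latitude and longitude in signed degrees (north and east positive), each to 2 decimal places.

4.93°, -116.55°

The central angle between A and B is δ = 1.3919 rad.
With f = 0.5, the slerp weights are sin((1−f)δ)/sin δ = 0.6515 and sin(fδ)/sin δ = 0.6515.
Weighted sum of the unit vectors: (0.6515)·(-0.9042,-0.4178,-0.0882) + (0.6515)·(0.2208,-0.9502,0.2200) = (-0.4453, -0.8913, 0.0859).
Converting back: φ = atan2(z, √(x²+y²)) = 4.93°, λ = atan2(y, x) = -116.55°.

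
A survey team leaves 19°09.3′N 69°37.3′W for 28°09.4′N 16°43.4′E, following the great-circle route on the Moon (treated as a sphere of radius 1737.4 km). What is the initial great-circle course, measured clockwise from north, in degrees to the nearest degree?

64°

With φ₁ = 0.3343, φ₂ = 0.4914, Δλ = 1.5070 rad, the forward-azimuth formula gives
θ = atan2( sin Δλ cos φ₂ , cos φ₁ sin φ₂ − sin φ₁ cos φ₂ cos Δλ ) = atan2(0.8799, 0.4273) = 64.10°.
So the initial bearing is 64°.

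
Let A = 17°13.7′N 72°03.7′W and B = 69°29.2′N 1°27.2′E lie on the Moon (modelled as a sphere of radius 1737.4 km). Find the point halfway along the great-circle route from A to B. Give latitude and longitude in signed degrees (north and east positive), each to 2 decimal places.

48.08°, -54.39°

Central angle δ = 1.1892 rad. Interpolating on the sphere with fraction f = 0.5:
P = [sin((1−f)δ)·A + sin(fδ)·B] / sin δ = 0.6036·A + 0.6036·B in Cartesian coordinates,
giving P = (0.3890, -0.5431, 0.7441), i.e. latitude 48.08°, longitude -54.39°.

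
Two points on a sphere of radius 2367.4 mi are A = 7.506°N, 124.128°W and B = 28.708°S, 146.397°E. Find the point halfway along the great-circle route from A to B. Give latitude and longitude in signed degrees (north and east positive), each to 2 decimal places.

-14.74°, -165.40°

The central angle between A and B is δ = 1.6256 rad.
With f = 0.5, the slerp weights are sin((1−f)δ)/sin δ = 0.7273 and sin(fδ)/sin δ = 0.7273.
Weighted sum of the unit vectors: (0.7273)·(-0.5562,-0.8207,0.1306) + (0.7273)·(-0.7305,0.4854,-0.4803) = (-0.9359, -0.2439, -0.2544).
Converting back: φ = atan2(z, √(x²+y²)) = -14.74°, λ = atan2(y, x) = -165.40°.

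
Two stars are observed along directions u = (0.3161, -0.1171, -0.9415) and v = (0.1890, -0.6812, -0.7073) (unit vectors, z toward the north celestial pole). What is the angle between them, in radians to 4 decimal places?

u·v = 0.8054; |u| = 1.0000, |v| = 1.0000.
cos θ = (u·v)/(|u||v|) = 0.8054, so θ = 0.6344 rad.

0.6344 rad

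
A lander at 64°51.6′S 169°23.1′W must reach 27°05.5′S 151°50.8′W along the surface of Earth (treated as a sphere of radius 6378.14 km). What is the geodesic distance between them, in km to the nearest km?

4384 km

Let φ₁ = -1.1320 rad, φ₂ = -0.4728 rad, and Δλ = 0.3061 rad.
cos c = sin φ₁ sin φ₂ + cos φ₁ cos φ₂ cos Δλ = (-0.9053)(-0.4554) + (0.4248)(0.8903)(0.9535) = 0.77291,
so c = arccos(0.77291) = 0.68738 rad.
Distance = R·c = 6378.14 × 0.6874 ≈ 4384 km.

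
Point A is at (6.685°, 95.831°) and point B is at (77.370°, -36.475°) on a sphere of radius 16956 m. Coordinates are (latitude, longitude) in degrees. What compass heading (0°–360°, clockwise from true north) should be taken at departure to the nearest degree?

351°

Δλ = -132.306° = -2.3092 rad.
y = sin Δλ · cos φ₂ = (-0.7396)(0.2187) = -0.1617
x = cos φ₁ sin φ₂ − sin φ₁ cos φ₂ cos Δλ = (0.9932)(0.9758) − (0.1164)(0.2187)(-0.6731) = 0.9863
θ = atan2(y, x) = -9.31°; adding 360° gives 351°.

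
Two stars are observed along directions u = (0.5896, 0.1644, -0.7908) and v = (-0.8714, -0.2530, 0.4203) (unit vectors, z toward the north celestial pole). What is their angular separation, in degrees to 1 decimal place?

u·v = -0.8877; |u| = 1.0000, |v| = 1.0000.
cos θ = (u·v)/(|u||v|) = -0.8877, so θ = 152.6°.

152.6°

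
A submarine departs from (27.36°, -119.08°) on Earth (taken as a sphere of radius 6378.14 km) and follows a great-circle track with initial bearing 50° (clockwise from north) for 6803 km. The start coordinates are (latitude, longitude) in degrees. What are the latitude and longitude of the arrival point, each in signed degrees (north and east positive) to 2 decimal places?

Angular distance δ = d/R = 6803/6378.14 = 1.06661 rad; initial bearing θ = 0.8727 rad.
sin φ₂ = sin φ₁ cos δ + cos φ₁ sin δ cos θ = (0.4596)(0.4831) + (0.8881)(0.8756)(0.6428) = 0.7219, so φ₂ = 46.21°.
Δλ = atan2(sin θ sin δ cos φ₁, cos δ − sin φ₁ sin φ₂) = atan2(0.5957, 0.1513) = 75.745°.
λ₂ = -119.080° + 75.745° = -43.33°.

46.21°, -43.33°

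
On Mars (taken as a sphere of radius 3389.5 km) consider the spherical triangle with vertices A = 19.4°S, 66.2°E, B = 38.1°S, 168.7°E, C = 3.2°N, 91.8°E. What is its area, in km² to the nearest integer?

6066579 km²

Side lengths (central angles): a = 1.4267, b = 0.5903, c = 1.5265 rad; semiperimeter s = 1.7717.
By l'Huilier's theorem, tan(E/4) = √[tan(s/2) tan((s−a)/2) tan((s−b)/2) tan((s−c)/2)], giving spherical excess E = 0.5280 rad.
Area = E·R² = 0.5280 × (3389.5)² ≈ 6066579 km².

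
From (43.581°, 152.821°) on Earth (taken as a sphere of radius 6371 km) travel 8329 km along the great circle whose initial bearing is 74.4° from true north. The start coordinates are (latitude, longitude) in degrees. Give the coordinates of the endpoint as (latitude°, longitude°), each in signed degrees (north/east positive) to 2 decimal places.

Angular distance δ = d/R = 8329/6371 = 1.30733 rad; initial bearing θ = 1.2985 rad.
sin φ₂ = sin φ₁ cos δ + cos φ₁ sin δ cos θ = (0.6894)(0.2604) + (0.7244)(0.9655)(0.2689) = 0.3676, so φ₂ = 21.57°.
Δλ = atan2(sin θ sin δ cos φ₁, cos δ − sin φ₁ sin φ₂) = atan2(0.6736, 0.0070) = 89.405°.
λ₂ = 152.821° + 89.405° = 242.23° → -117.77° after wrapping to (−180°, 180°].

21.57°, -117.77°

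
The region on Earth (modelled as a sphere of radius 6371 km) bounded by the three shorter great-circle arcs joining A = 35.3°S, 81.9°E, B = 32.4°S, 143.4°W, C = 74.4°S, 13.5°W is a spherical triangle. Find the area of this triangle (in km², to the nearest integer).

30767084 km²

Side lengths (central angles): a = 1.1913, b = 1.0052, c = 1.7468 rad; semiperimeter s = 1.9716.
By l'Huilier's theorem, tan(E/4) = √[tan(s/2) tan((s−a)/2) tan((s−b)/2) tan((s−c)/2)], giving spherical excess E = 0.7580 rad.
Area = E·R² = 0.7580 × (6371)² ≈ 30767084 km².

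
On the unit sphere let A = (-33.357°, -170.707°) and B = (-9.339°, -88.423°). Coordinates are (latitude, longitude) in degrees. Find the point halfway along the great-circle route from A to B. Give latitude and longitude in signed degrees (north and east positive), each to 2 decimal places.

-27.37°, -125.41°

The central angle between A and B is δ = 1.3696 rad.
With f = 0.5, the slerp weights are sin((1−f)δ)/sin δ = 0.6455 and sin(fδ)/sin δ = 0.6455.
Weighted sum of the unit vectors: (0.6455)·(-0.8243,-0.1349,-0.5499) + (0.6455)·(0.0272,-0.9864,-0.1623) = (-0.5146, -0.7238, -0.4597).
Converting back: φ = atan2(z, √(x²+y²)) = -27.37°, λ = atan2(y, x) = -125.41°.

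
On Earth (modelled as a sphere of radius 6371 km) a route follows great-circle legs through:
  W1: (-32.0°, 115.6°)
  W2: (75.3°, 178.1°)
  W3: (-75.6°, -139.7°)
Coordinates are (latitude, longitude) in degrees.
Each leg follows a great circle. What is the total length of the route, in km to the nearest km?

29722 km

Leg W1→W2: central angle 1.9968 rad, distance 12721.4 km.
Leg W2→W3: central angle 2.6684 rad, distance 17000.5 km.
Total: 12721.4 + 17000.5 ≈ 29722 km.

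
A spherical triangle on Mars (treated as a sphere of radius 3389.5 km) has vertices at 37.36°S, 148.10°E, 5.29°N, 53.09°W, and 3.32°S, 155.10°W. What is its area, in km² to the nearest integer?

Side lengths (central angles): a = 1.7846, b = 1.0819, c = 2.4880 rad; semiperimeter s = 2.6772.
By l'Huilier's theorem, tan(E/4) = √[tan(s/2) tan((s−a)/2) tan((s−b)/2) tan((s−c)/2)], giving spherical excess E = 1.6705 rad.
Area = E·R² = 1.6705 × (3389.5)² ≈ 19191604 km².

19191604 km²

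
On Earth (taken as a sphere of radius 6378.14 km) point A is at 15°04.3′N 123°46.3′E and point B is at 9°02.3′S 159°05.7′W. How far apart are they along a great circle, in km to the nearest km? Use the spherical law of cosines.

With latitudes φ₁ = 15.072°, φ₂ = -9.038° and longitude difference Δλ = 77.133°:
cos c = sin φ₁ sin φ₂ + cos φ₁ cos φ₂ cos Δλ = (0.2600)(-0.1571) + (0.9656)(0.9876)(0.2227) = 0.17150,
so c = arccos(0.17150) = 1.39844 rad.
Distance = R·c = 6378.14 × 1.3984 ≈ 8919 km.

8919 km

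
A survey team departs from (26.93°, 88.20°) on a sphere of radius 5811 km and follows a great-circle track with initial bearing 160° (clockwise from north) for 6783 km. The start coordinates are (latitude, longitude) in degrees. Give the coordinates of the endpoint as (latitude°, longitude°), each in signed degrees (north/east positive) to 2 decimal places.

-36.35°, 111.19°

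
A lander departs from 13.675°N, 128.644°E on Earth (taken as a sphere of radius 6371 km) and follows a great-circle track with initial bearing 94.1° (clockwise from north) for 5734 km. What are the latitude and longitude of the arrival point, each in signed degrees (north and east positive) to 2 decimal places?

Angular distance δ = d/R = 5734/6371 = 0.90002 rad; initial bearing θ = 1.6424 rad.
sin φ₂ = sin φ₁ cos δ + cos φ₁ sin δ cos θ = (0.2364)(0.6216) + (0.9717)(0.7833)(-0.0715) = 0.0925, so φ₂ = 5.31°.
Δλ = atan2(sin θ sin δ cos φ₁, cos δ − sin φ₁ sin φ₂) = atan2(0.7592, 0.5997) = 51.693°.
λ₂ = 128.644° + 51.693° = 180.34° → -179.66° after wrapping to (−180°, 180°].

5.31°, -179.66°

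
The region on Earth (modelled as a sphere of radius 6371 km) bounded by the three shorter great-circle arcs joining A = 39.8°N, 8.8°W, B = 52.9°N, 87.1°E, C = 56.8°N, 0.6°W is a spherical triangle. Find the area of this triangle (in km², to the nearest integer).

Side lengths (central angles): a = 0.8222, b = 0.3111, c = 1.0895 rad; semiperimeter s = 1.1114.
By l'Huilier's theorem, tan(E/4) = √[tan(s/2) tan((s−a)/2) tan((s−b)/2) tan((s−c)/2)], giving spherical excess E = 0.0818 rad.
Area = E·R² = 0.0818 × (6371)² ≈ 3318714 km².

3318714 km²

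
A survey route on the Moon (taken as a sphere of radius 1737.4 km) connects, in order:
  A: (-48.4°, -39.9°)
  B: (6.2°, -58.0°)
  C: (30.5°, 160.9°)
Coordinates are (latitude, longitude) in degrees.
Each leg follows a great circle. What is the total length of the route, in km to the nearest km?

Leg A→B: central angle 0.9925 rad, distance 1724.3 km.
Leg B→C: central angle 2.2292 rad, distance 3872.9 km.
Total: 1724.3 + 3872.9 ≈ 5597 km.

5597 km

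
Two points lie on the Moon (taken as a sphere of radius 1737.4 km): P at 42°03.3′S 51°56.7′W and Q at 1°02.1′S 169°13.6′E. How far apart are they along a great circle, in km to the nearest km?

With latitudes φ₁ = -42.055°, φ₂ = -1.035° and longitude difference Δλ = -138.828°:
cos c = sin φ₁ sin φ₂ + cos φ₁ cos φ₂ cos Δλ = (-0.6698)(-0.0181) + (0.7425)(0.9998)(-0.7527) = -0.54672,
so c = arccos(-0.54672) = 2.14924 rad.
Distance = R·c = 1737.4 × 2.1492 ≈ 3734 km.

3734 km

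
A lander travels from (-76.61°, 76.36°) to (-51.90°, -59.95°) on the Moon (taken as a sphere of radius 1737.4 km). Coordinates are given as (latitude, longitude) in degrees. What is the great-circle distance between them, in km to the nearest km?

1472 km

With latitudes φ₁ = -76.610°, φ₂ = -51.900° and longitude difference Δλ = -136.310°:
cos c = sin φ₁ sin φ₂ + cos φ₁ cos φ₂ cos Δλ = (-0.9728)(-0.7869) + (0.2316)(0.6170)(-0.7231) = 0.66222,
so c = arccos(0.66222) = 0.84702 rad.
Distance = R·c = 1737.4 × 0.8470 ≈ 1472 km.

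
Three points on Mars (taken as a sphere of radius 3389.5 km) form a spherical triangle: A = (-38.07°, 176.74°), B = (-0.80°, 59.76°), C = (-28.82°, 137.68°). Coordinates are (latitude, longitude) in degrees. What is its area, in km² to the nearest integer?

2679312 km²

Side lengths (central angles): a = 1.3796, b = 0.5866, c = 1.9268 rad; semiperimeter s = 1.9465.
By l'Huilier's theorem, tan(E/4) = √[tan(s/2) tan((s−a)/2) tan((s−b)/2) tan((s−c)/2)], giving spherical excess E = 0.2332 rad.
Area = E·R² = 0.2332 × (3389.5)² ≈ 2679312 km².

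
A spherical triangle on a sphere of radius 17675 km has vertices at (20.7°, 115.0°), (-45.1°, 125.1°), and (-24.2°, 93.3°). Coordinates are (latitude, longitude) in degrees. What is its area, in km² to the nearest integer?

84133778 km²

Side lengths (central angles): a = 0.5780, b = 0.8660, c = 1.1596 rad; semiperimeter s = 1.3018.
By l'Huilier's theorem, tan(E/4) = √[tan(s/2) tan((s−a)/2) tan((s−b)/2) tan((s−c)/2)], giving spherical excess E = 0.2693 rad.
Area = E·R² = 0.2693 × (17675)² ≈ 84133778 km².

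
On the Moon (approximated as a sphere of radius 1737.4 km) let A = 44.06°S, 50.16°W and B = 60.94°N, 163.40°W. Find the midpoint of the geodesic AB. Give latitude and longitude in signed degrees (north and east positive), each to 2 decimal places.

14.51°, -90.42°

Central angle δ = 2.4122 rad. Interpolating on the sphere with fraction f = 0.5:
P = [sin((1−f)δ)·A + sin(fδ)·B] / sin δ = 1.4019·A + 1.4019·B in Cartesian coordinates,
giving P = (-0.0072, -0.9681, 0.2505), i.e. latitude 14.51°, longitude -90.42°.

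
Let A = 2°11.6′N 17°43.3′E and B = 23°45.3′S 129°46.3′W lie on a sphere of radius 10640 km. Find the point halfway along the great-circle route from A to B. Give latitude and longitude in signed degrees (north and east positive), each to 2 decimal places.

The central angle between A and B is δ = 2.4763 rad.
With f = 0.5, the slerp weights are sin((1−f)δ)/sin δ = 1.5312 and sin(fδ)/sin δ = 1.5312.
Weighted sum of the unit vectors: (1.5312)·(0.9518,0.3042,0.0383) + (1.5312)·(-0.5855,-0.7035,-0.4028) = (0.5609, -0.6114, -0.5582).
Converting back: φ = atan2(z, √(x²+y²)) = -33.93°, λ = atan2(y, x) = -47.47°.

-33.93°, -47.47°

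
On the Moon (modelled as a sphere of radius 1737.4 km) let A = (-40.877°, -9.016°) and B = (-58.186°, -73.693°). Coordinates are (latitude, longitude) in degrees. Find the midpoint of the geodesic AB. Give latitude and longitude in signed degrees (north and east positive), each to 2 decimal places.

-54.04°, -34.91°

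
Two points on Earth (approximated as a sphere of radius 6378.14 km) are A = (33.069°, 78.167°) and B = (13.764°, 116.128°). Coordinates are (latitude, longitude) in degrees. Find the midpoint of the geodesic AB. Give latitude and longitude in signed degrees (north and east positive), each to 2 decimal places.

24.60°, 98.60°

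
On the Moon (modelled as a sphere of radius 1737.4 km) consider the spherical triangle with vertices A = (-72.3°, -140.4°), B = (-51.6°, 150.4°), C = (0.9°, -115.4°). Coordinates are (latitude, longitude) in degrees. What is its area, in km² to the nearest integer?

Side lengths (central angles): a = 1.6286, b = 1.3072, c = 0.6204 rad; semiperimeter s = 1.7781.
By l'Huilier's theorem, tan(E/4) = √[tan(s/2) tan((s−a)/2) tan((s−b)/2) tan((s−c)/2)], giving spherical excess E = 0.4788 rad.
Area = E·R² = 0.4788 × (1737.4)² ≈ 1445295 km².

1445295 km²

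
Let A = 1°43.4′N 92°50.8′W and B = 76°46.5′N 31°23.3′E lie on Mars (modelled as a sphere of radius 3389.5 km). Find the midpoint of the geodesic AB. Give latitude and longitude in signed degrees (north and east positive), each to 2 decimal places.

48.40°, -80.59°

The central angle between A and B is δ = 1.6703 rad.
With f = 0.5, the slerp weights are sin((1−f)δ)/sin δ = 0.7451 and sin(fδ)/sin δ = 0.7451.
Weighted sum of the unit vectors: (0.7451)·(-0.0496,-0.9983,0.0301) + (0.7451)·(0.1953,0.1192,0.9735) = (0.1085, -0.6551, 0.7477).
Converting back: φ = atan2(z, √(x²+y²)) = 48.40°, λ = atan2(y, x) = -80.59°.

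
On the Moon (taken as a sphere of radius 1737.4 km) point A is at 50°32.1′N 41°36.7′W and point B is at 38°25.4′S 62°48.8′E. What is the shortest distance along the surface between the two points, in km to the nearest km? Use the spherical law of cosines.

With latitudes φ₁ = 50.535°, φ₂ = -38.423° and longitude difference Δλ = 104.425°:
cos c = sin φ₁ sin φ₂ + cos φ₁ cos φ₂ cos Δλ = (0.7720)(-0.6215) + (0.6356)(0.7834)(-0.2491) = -0.60383,
so c = arccos(-0.60383) = 2.21909 rad.
Distance = R·c = 1737.4 × 2.2191 ≈ 3855 km.

3855 km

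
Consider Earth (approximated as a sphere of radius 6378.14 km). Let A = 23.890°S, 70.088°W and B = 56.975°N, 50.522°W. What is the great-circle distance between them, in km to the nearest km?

With latitudes φ₁ = -23.890°, φ₂ = 56.975° and longitude difference Δλ = 19.566°:
Haversine: a = sin²(Δφ/2) + cos φ₁ cos φ₂ sin²(Δλ/2) = 0.4206 + (0.9143)(0.5450)(0.0289) = 0.43501.
Central angle c = 2·arcsin(√a) = 1.44044 rad.
Distance = R·c = 6378.14 × 1.4404 ≈ 9187 km.

9187 km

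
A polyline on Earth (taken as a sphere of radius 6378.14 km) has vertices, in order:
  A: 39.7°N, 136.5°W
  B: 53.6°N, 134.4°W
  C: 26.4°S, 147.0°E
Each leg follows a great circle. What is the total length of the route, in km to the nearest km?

13204 km

Leg A→B: central angle 0.2439 rad, distance 1555.5 km.
Leg B→C: central angle 1.8264 rad, distance 11649.0 km.
Total: 1555.5 + 11649.0 ≈ 13204 km.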